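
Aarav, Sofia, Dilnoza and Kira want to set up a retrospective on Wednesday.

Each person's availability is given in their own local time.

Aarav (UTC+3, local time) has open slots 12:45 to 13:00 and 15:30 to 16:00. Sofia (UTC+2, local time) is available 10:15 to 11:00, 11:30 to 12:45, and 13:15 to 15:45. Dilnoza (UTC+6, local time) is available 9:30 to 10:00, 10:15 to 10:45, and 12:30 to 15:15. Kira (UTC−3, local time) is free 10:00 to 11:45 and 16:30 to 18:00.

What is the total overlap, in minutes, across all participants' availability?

0 minutes

Aarav → UTC: 09:45–10:00, 12:30–13:00.
Sofia → UTC: 08:15–09:00, 09:30–10:45, 11:15–13:45.
Dilnoza → UTC: 03:30–04:00, 04:15–04:45, 06:30–09:15.
Kira → UTC: 13:00–14:45, 19:30–21:00.
Aarav ∩ Sofia: 09:45–10:00, 12:30–13:00.
Aarav ∩ Sofia ∩ Dilnoza: (none).
Aarav ∩ Sofia ∩ Dilnoza ∩ Kira: (none).
Total common minutes: 0.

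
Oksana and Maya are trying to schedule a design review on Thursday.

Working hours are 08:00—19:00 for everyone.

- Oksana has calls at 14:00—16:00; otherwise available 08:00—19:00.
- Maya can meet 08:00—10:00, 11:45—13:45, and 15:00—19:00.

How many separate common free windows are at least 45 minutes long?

3

Oksana free within 08:00–19:00: 08:00–14:00, 16:00–19:00.
Oksana ∩ Maya: 08:00–10:00, 11:45–13:45, 16:00–19:00.
Windows ≥ 45 min: 08:00–10:00, 11:45–13:45, 16:00–19:00.
That's 3 windows.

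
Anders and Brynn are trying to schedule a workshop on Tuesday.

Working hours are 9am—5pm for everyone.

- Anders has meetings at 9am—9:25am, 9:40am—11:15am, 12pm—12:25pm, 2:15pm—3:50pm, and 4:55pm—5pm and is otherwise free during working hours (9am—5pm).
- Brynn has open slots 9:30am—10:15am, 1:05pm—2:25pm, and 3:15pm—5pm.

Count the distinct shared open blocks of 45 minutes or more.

Anders free within 09:00–17:00: 09:25–09:40, 11:15–12:00, 12:25–14:15, 15:50–16:55.
Anders ∩ Brynn: 09:30–09:40, 13:05–14:15, 15:50–16:55.
Windows ≥ 45 min: 13:05–14:15, 15:50–16:55.
That's 2 windows.

2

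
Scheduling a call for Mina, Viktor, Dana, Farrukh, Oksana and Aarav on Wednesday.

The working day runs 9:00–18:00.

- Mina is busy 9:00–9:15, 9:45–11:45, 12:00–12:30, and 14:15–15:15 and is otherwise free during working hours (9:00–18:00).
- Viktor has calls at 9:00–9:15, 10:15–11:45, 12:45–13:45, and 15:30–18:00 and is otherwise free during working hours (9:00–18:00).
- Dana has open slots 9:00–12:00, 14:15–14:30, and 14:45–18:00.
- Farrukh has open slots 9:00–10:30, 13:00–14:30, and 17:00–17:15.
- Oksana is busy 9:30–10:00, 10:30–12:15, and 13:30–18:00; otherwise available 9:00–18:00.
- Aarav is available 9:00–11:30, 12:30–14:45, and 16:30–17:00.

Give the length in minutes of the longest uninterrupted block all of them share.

Mina free within 09:00–18:00: 09:15–09:45, 11:45–12:00, 12:30–14:15, 15:15–18:00.
Viktor free within 09:00–18:00: 09:15–10:15, 11:45–12:45, 13:45–15:30.
Oksana free within 09:00–18:00: 09:00–09:30, 10:00–10:30, 12:15–13:30.
Mina ∩ Viktor: 09:15–09:45, 11:45–12:00, 12:30–12:45, 13:45–14:15, 15:15–15:30.
Mina ∩ Viktor ∩ Dana: 09:15–09:45, 11:45–12:00, 15:15–15:30.
Mina ∩ Viktor ∩ Dana ∩ Farrukh: 09:15–09:45.
Mina ∩ Viktor ∩ Dana ∩ Farrukh ∩ Oksana: 09:15–09:30.
Mina ∩ Viktor ∩ Dana ∩ Farrukh ∩ Oksana ∩ Aarav: 09:15–09:30.
Single common window of 15 minutes.

15 minutes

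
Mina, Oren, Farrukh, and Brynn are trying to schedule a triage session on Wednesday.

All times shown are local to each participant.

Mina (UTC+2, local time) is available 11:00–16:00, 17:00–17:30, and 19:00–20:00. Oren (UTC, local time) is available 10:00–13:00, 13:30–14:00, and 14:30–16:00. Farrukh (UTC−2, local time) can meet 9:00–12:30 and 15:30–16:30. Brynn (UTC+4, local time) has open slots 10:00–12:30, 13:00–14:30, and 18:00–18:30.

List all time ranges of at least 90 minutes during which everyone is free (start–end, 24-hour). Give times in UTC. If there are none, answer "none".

Mina → UTC: 09:00–14:00, 15:00–15:30, 17:00–18:00.
Oren → UTC: 10:00–13:00, 13:30–14:00, 14:30–16:00.
Farrukh → UTC: 11:00–14:30, 17:30–18:30.
Brynn → UTC: 06:00–08:30, 09:00–10:30, 14:00–14:30.
Mina ∩ Oren: 10:00–13:00, 13:30–14:00, 15:00–15:30.
Mina ∩ Oren ∩ Farrukh: 11:00–13:00, 13:30–14:00.
Mina ∩ Oren ∩ Farrukh ∩ Brynn: (none).
Windows ≥ 90 min: (none).

none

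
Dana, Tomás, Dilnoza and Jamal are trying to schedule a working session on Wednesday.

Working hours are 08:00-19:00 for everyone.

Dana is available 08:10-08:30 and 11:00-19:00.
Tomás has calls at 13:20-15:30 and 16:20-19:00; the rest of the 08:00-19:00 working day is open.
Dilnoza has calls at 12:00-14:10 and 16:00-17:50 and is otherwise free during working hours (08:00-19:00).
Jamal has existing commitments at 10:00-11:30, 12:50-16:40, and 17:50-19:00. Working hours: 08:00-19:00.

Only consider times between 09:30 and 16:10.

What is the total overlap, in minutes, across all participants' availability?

30 minutes

Tomás free within 08:00–19:00: 08:00–13:20, 15:30–16:20.
Dilnoza free within 08:00–19:00: 08:00–12:00, 14:10–16:00, 17:50–19:00.
Jamal free within 08:00–19:00: 08:00–10:00, 11:30–12:50, 16:40–17:50.
Dana ∩ Tomás: 08:10–08:30, 11:00–13:20, 15:30–16:20.
Dana ∩ Tomás ∩ Dilnoza: 08:10–08:30, 11:00–12:00, 15:30–16:00.
Dana ∩ Tomás ∩ Dilnoza ∩ Jamal: 08:10–08:30, 11:30–12:00.
Restricted to 09:30–16:10: 11:30–12:00.
Total common minutes: 30.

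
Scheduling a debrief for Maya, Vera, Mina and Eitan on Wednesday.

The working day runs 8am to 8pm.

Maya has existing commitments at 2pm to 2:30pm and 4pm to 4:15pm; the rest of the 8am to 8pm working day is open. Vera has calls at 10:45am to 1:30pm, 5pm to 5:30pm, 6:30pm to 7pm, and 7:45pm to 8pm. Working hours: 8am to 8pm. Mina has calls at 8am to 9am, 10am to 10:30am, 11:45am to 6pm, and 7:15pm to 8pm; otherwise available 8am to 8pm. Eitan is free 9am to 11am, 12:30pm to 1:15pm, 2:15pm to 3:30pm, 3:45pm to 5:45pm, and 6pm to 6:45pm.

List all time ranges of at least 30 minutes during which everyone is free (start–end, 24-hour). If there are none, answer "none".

09:00–10:00, 18:00–18:30

Maya free within 08:00–20:00: 08:00–14:00, 14:30–16:00, 16:15–20:00.
Vera free within 08:00–20:00: 08:00–10:45, 13:30–17:00, 17:30–18:30, 19:00–19:45.
Mina free within 08:00–20:00: 09:00–10:00, 10:30–11:45, 18:00–19:15.
Maya ∩ Vera: 08:00–10:45, 13:30–14:00, 14:30–16:00, 16:15–17:00, 17:30–18:30, 19:00–19:45.
Maya ∩ Vera ∩ Mina: 09:00–10:00, 10:30–10:45, 18:00–18:30, 19:00–19:15.
Maya ∩ Vera ∩ Mina ∩ Eitan: 09:00–10:00, 10:30–10:45, 18:00–18:30.
Windows ≥ 30 min: 09:00–10:00, 18:00–18:30.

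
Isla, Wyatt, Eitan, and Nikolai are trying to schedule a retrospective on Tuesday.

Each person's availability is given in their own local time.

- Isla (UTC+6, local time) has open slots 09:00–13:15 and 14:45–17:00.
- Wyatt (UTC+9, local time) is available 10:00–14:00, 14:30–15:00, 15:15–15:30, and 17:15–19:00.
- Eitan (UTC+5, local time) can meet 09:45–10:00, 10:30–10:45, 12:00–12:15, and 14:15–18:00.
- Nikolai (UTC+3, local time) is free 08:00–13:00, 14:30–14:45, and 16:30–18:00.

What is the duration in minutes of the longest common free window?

Isla → UTC: 03:00–07:15, 08:45–11:00.
Wyatt → UTC: 01:00–05:00, 05:30–06:00, 06:15–06:30, 08:15–10:00.
Eitan → UTC: 04:45–05:00, 05:30–05:45, 07:00–07:15, 09:15–13:00.
Nikolai → UTC: 05:00–10:00, 11:30–11:45, 13:30–15:00.
Isla ∩ Wyatt: 03:00–05:00, 05:30–06:00, 06:15–06:30, 08:45–10:00.
Isla ∩ Wyatt ∩ Eitan: 04:45–05:00, 05:30–05:45, 09:15–10:00.
Isla ∩ Wyatt ∩ Eitan ∩ Nikolai: 05:30–05:45, 09:15–10:00.
Common window lengths: 15, 45 min; longest is 45.

45 minutes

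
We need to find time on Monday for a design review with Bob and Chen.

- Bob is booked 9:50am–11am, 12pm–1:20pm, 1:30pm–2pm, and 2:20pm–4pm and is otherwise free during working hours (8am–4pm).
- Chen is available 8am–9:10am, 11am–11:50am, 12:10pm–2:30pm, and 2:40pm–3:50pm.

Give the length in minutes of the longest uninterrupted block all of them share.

70 minutes

Bob free within 08:00–16:00: 08:00–09:50, 11:00–12:00, 13:20–13:30, 14:00–14:20.
Bob ∩ Chen: 08:00–09:10, 11:00–11:50, 13:20–13:30, 14:00–14:20.
Common window lengths: 70, 50, 10, 20 min; longest is 70.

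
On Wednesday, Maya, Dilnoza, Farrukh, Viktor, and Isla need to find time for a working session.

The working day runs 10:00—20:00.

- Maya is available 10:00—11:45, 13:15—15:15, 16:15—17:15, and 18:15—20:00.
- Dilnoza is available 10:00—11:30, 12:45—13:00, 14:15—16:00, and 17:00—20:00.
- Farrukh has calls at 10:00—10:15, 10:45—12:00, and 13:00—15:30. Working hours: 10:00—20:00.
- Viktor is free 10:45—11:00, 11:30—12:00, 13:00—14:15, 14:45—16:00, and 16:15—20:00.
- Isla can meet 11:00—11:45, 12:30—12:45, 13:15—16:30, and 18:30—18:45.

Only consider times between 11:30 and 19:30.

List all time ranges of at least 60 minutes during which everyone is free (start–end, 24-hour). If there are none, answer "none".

Farrukh free within 10:00–20:00: 10:15–10:45, 12:00–13:00, 15:30–20:00.
Maya ∩ Dilnoza: 10:00–11:30, 14:15–15:15, 17:00–17:15, 18:15–20:00.
Maya ∩ Dilnoza ∩ Farrukh: 10:15–10:45, 17:00–17:15, 18:15–20:00.
Maya ∩ Dilnoza ∩ Farrukh ∩ Viktor: 17:00–17:15, 18:15–20:00.
Maya ∩ Dilnoza ∩ Farrukh ∩ Viktor ∩ Isla: 18:30–18:45.
Restricted to 11:30–19:30: 18:30–18:45.
Windows ≥ 60 min: (none).

none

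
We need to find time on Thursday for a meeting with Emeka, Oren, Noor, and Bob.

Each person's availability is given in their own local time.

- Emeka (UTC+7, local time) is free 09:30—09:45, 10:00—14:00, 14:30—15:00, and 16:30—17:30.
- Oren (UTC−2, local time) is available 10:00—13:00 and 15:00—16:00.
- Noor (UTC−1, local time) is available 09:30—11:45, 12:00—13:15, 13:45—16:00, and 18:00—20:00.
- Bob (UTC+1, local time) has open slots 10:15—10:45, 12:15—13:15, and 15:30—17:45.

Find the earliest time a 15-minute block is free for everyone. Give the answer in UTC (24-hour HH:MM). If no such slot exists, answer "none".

Emeka → UTC: 02:30–02:45, 03:00–07:00, 07:30–08:00, 09:30–10:30.
Oren → UTC: 12:00–15:00, 17:00–18:00.
Noor → UTC: 10:30–12:45, 13:00–14:15, 14:45–17:00, 19:00–21:00.
Bob → UTC: 09:15–09:45, 11:15–12:15, 14:30–16:45.
Emeka ∩ Oren: (none).
Emeka ∩ Oren ∩ Noor: (none).
Emeka ∩ Oren ∩ Noor ∩ Bob: (none).
Windows ≥ 15 min: (none).

none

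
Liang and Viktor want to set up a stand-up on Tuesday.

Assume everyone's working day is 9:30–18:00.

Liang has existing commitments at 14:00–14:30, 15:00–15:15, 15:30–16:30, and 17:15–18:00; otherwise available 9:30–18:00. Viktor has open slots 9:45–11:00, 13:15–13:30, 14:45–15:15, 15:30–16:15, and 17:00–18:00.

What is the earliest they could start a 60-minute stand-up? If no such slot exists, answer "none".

Liang free within 09:30–18:00: 09:30–14:00, 14:30–15:00, 15:15–15:30, 16:30–17:15.
Liang ∩ Viktor: 09:45–11:00, 13:15–13:30, 14:45–15:00, 17:00–17:15.
Windows ≥ 60 min: 09:45–11:00.
Earliest such window starts at 09:45.

09:45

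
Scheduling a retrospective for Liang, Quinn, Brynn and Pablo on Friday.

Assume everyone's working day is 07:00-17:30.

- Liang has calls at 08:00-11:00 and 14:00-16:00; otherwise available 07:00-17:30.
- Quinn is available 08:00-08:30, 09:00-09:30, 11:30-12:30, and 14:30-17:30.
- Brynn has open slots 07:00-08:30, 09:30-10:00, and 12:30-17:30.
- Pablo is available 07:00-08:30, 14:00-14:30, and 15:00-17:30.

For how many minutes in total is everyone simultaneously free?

Liang free within 07:00–17:30: 07:00–08:00, 11:00–14:00, 16:00–17:30.
Liang ∩ Quinn: 11:30–12:30, 16:00–17:30.
Liang ∩ Quinn ∩ Brynn: 16:00–17:30.
Liang ∩ Quinn ∩ Brynn ∩ Pablo: 16:00–17:30.
Total common minutes: 90.

90 minutes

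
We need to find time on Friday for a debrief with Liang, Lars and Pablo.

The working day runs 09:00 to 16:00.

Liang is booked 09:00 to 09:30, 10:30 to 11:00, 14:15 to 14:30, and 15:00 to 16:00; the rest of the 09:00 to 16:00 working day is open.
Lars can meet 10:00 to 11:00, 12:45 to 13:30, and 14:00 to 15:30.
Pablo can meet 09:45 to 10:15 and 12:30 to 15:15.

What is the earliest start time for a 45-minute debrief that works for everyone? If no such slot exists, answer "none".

Liang free within 09:00–16:00: 09:30–10:30, 11:00–14:15, 14:30–15:00.
Liang ∩ Lars: 10:00–10:30, 12:45–13:30, 14:00–14:15, 14:30–15:00.
Liang ∩ Lars ∩ Pablo: 10:00–10:15, 12:45–13:30, 14:00–14:15, 14:30–15:00.
Windows ≥ 45 min: 12:45–13:30.
Earliest such window starts at 12:45.

12:45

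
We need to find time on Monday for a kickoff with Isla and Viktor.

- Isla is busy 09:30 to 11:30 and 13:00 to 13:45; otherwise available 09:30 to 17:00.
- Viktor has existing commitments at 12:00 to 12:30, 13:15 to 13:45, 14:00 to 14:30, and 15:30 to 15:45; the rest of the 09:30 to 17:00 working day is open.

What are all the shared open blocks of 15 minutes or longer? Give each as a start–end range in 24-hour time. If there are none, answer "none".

Isla free within 09:30–17:00: 11:30–13:00, 13:45–17:00.
Viktor free within 09:30–17:00: 09:30–12:00, 12:30–13:15, 13:45–14:00, 14:30–15:30, 15:45–17:00.
Isla ∩ Viktor: 11:30–12:00, 12:30–13:00, 13:45–14:00, 14:30–15:30, 15:45–17:00.
Windows ≥ 15 min: 11:30–12:00, 12:30–13:00, 13:45–14:00, 14:30–15:30, 15:45–17:00.

11:30–12:00, 12:30–13:00, 13:45–14:00, 14:30–15:30, 15:45–17:00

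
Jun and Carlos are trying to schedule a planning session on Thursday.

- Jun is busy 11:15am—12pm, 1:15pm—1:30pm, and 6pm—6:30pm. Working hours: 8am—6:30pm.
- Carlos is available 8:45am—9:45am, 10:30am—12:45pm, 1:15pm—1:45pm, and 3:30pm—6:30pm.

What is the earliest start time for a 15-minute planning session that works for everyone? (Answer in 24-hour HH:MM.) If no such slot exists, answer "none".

08:45

Jun free within 08:00–18:30: 08:00–11:15, 12:00–13:15, 13:30–18:00.
Jun ∩ Carlos: 08:45–09:45, 10:30–11:15, 12:00–12:45, 13:30–13:45, 15:30–18:00.
Windows ≥ 15 min: 08:45–09:45, 10:30–11:15, 12:00–12:45, 13:30–13:45, 15:30–18:00.
Earliest such window starts at 08:45.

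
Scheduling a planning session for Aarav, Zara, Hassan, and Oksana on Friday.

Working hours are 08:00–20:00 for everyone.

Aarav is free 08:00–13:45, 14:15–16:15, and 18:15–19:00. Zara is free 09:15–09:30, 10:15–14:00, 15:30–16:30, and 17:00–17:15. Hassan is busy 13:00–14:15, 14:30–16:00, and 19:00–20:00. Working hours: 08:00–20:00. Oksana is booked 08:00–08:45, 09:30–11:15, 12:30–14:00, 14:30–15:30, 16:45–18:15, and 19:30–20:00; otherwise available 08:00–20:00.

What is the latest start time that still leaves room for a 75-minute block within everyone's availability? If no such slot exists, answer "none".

11:15

Hassan free within 08:00–20:00: 08:00–13:00, 14:15–14:30, 16:00–19:00.
Oksana free within 08:00–20:00: 08:45–09:30, 11:15–12:30, 14:00–14:30, 15:30–16:45, 18:15–19:30.
Aarav ∩ Zara: 09:15–09:30, 10:15–13:45, 15:30–16:15.
Aarav ∩ Zara ∩ Hassan: 09:15–09:30, 10:15–13:00, 16:00–16:15.
Aarav ∩ Zara ∩ Hassan ∩ Oksana: 09:15–09:30, 11:15–12:30, 16:00–16:15.
Windows ≥ 75 min: 11:15–12:30.
Latest start in the last window 11:15–12:30 is 12:30 − 75 min = 11:15.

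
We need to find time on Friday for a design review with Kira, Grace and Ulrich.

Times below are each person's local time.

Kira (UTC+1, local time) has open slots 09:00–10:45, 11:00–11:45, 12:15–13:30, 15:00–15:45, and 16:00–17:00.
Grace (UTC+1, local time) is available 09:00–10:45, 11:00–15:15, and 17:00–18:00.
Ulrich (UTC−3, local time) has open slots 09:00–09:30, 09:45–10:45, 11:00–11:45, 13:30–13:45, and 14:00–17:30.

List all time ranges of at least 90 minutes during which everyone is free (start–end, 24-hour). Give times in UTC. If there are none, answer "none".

Kira → UTC: 08:00–09:45, 10:00–10:45, 11:15–12:30, 14:00–14:45, 15:00–16:00.
Grace → UTC: 08:00–09:45, 10:00–14:15, 16:00–17:00.
Ulrich → UTC: 12:00–12:30, 12:45–13:45, 14:00–14:45, 16:30–16:45, 17:00–20:30.
Kira ∩ Grace: 08:00–09:45, 10:00–10:45, 11:15–12:30, 14:00–14:15.
Kira ∩ Grace ∩ Ulrich: 12:00–12:30, 14:00–14:15.
Windows ≥ 90 min: (none).

none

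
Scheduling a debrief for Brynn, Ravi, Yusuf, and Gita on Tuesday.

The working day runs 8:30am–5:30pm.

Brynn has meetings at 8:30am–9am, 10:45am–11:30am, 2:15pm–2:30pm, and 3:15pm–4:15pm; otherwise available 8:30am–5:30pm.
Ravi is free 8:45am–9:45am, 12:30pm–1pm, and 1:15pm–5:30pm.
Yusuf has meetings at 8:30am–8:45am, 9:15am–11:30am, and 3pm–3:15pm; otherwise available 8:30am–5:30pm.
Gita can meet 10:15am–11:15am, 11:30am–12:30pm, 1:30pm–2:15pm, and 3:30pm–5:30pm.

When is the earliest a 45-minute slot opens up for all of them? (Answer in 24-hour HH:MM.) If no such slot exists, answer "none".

Brynn free within 08:30–17:30: 09:00–10:45, 11:30–14:15, 14:30–15:15, 16:15–17:30.
Yusuf free within 08:30–17:30: 08:45–09:15, 11:30–15:00, 15:15–17:30.
Brynn ∩ Ravi: 09:00–09:45, 12:30–13:00, 13:15–14:15, 14:30–15:15, 16:15–17:30.
Brynn ∩ Ravi ∩ Yusuf: 09:00–09:15, 12:30–13:00, 13:15–14:15, 14:30–15:00, 16:15–17:30.
Brynn ∩ Ravi ∩ Yusuf ∩ Gita: 13:30–14:15, 16:15–17:30.
Windows ≥ 45 min: 13:30–14:15, 16:15–17:30.
Earliest such window starts at 13:30.

13:30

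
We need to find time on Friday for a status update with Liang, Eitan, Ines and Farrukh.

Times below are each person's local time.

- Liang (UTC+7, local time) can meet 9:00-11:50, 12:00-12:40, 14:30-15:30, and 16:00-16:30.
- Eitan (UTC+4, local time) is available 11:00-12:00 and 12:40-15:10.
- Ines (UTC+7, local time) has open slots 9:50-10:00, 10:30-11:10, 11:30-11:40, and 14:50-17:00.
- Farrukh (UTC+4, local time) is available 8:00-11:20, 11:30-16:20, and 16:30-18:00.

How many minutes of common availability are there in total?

Liang → UTC: 02:00–04:50, 05:00–05:40, 07:30–08:30, 09:00–09:30.
Eitan → UTC: 07:00–08:00, 08:40–11:10.
Ines → UTC: 02:50–03:00, 03:30–04:10, 04:30–04:40, 07:50–10:00.
Farrukh → UTC: 04:00–07:20, 07:30–12:20, 12:30–14:00.
Liang ∩ Eitan: 07:30–08:00, 09:00–09:30.
Liang ∩ Eitan ∩ Ines: 07:50–08:00, 09:00–09:30.
Liang ∩ Eitan ∩ Ines ∩ Farrukh: 07:50–08:00, 09:00–09:30.
Total common minutes: 10 + 30 = 40.

40 minutes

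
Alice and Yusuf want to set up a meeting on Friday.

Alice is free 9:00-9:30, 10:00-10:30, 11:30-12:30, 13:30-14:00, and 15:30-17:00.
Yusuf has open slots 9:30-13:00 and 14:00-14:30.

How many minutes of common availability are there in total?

Alice ∩ Yusuf: 10:00–10:30, 11:30–12:30.
Total common minutes: 30 + 60 = 90.

90 minutes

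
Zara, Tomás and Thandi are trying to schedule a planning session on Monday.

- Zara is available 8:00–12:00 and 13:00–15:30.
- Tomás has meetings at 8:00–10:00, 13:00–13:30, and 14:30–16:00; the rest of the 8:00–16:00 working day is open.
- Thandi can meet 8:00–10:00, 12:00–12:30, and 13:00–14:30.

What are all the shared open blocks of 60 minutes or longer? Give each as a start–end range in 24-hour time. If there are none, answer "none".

13:30–14:30

Tomás free within 08:00–16:00: 10:00–13:00, 13:30–14:30.
Zara ∩ Tomás: 10:00–12:00, 13:30–14:30.
Zara ∩ Tomás ∩ Thandi: 13:30–14:30.
Windows ≥ 60 min: 13:30–14:30.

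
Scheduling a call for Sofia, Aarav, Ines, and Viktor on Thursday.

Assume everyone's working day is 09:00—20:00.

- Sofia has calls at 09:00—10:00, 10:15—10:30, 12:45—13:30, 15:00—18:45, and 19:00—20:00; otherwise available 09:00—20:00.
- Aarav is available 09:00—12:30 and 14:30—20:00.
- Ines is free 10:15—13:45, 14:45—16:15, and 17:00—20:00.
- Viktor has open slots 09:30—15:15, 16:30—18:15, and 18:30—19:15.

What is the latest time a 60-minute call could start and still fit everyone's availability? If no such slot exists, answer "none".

Sofia free within 09:00–20:00: 10:00–10:15, 10:30–12:45, 13:30–15:00, 18:45–19:00.
Sofia ∩ Aarav: 10:00–10:15, 10:30–12:30, 14:30–15:00, 18:45–19:00.
Sofia ∩ Aarav ∩ Ines: 10:30–12:30, 14:45–15:00, 18:45–19:00.
Sofia ∩ Aarav ∩ Ines ∩ Viktor: 10:30–12:30, 14:45–15:00, 18:45–19:00.
Windows ≥ 60 min: 10:30–12:30.
Latest start in the last window 10:30–12:30 is 12:30 − 60 min = 11:30.

11:30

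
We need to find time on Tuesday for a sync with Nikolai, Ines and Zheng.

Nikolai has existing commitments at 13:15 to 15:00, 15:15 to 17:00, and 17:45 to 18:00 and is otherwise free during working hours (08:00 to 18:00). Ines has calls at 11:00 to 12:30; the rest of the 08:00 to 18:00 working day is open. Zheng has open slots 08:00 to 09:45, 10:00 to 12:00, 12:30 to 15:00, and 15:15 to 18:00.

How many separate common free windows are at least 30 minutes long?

Nikolai free within 08:00–18:00: 08:00–13:15, 15:00–15:15, 17:00–17:45.
Ines free within 08:00–18:00: 08:00–11:00, 12:30–18:00.
Nikolai ∩ Ines: 08:00–11:00, 12:30–13:15, 15:00–15:15, 17:00–17:45.
Nikolai ∩ Ines ∩ Zheng: 08:00–09:45, 10:00–11:00, 12:30–13:15, 17:00–17:45.
Windows ≥ 30 min: 08:00–09:45, 10:00–11:00, 12:30–13:15, 17:00–17:45.
That's 4 windows.

4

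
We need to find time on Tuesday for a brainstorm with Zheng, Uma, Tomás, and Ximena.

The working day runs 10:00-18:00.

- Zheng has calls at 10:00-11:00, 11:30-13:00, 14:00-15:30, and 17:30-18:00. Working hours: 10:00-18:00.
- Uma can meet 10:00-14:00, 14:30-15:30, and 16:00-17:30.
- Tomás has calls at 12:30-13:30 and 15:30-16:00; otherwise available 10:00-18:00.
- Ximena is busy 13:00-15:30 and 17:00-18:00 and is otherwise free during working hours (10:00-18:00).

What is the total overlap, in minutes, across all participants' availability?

Zheng free within 10:00–18:00: 11:00–11:30, 13:00–14:00, 15:30–17:30.
Tomás free within 10:00–18:00: 10:00–12:30, 13:30–15:30, 16:00–18:00.
Ximena free within 10:00–18:00: 10:00–13:00, 15:30–17:00.
Zheng ∩ Uma: 11:00–11:30, 13:00–14:00, 16:00–17:30.
Zheng ∩ Uma ∩ Tomás: 11:00–11:30, 13:30–14:00, 16:00–17:30.
Zheng ∩ Uma ∩ Tomás ∩ Ximena: 11:00–11:30, 16:00–17:00.
Total common minutes: 30 + 60 = 90.

90 minutes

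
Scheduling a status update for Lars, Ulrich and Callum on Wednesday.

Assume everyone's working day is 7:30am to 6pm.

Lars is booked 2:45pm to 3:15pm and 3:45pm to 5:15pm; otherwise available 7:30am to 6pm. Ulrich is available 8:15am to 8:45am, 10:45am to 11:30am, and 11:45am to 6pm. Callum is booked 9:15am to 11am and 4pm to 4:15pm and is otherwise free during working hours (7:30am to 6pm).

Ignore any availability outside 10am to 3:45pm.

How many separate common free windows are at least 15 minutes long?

Lars free within 07:30–18:00: 07:30–14:45, 15:15–15:45, 17:15–18:00.
Callum free within 07:30–18:00: 07:30–09:15, 11:00–16:00, 16:15–18:00.
Lars ∩ Ulrich: 08:15–08:45, 10:45–11:30, 11:45–14:45, 15:15–15:45, 17:15–18:00.
Lars ∩ Ulrich ∩ Callum: 08:15–08:45, 11:00–11:30, 11:45–14:45, 15:15–15:45, 17:15–18:00.
Restricted to 10:00–15:45: 11:00–11:30, 11:45–14:45, 15:15–15:45.
Windows ≥ 15 min: 11:00–11:30, 11:45–14:45, 15:15–15:45.
That's 3 windows.

3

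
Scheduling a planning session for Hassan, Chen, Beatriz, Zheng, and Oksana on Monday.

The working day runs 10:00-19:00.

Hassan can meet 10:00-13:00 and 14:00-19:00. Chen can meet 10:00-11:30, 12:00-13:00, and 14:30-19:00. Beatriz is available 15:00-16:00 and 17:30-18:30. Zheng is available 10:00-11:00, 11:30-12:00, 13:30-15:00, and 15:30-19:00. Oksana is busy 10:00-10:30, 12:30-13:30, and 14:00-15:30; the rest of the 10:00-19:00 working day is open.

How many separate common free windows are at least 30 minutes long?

2

Oksana free within 10:00–19:00: 10:30–12:30, 13:30–14:00, 15:30–19:00.
Hassan ∩ Chen: 10:00–11:30, 12:00–13:00, 14:30–19:00.
Hassan ∩ Chen ∩ Beatriz: 15:00–16:00, 17:30–18:30.
Hassan ∩ Chen ∩ Beatriz ∩ Zheng: 15:30–16:00, 17:30–18:30.
Hassan ∩ Chen ∩ Beatriz ∩ Zheng ∩ Oksana: 15:30–16:00, 17:30–18:30.
Windows ≥ 30 min: 15:30–16:00, 17:30–18:30.
That's 2 windows.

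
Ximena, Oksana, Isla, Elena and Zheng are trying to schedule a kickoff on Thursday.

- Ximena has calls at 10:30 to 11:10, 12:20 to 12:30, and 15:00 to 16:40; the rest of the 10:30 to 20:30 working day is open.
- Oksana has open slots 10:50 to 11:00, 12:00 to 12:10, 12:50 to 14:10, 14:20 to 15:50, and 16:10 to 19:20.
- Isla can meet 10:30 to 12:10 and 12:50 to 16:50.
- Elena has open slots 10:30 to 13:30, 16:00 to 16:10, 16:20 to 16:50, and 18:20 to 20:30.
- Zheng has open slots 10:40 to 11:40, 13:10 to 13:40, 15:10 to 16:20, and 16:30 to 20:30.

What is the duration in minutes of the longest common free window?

Ximena free within 10:30–20:30: 11:10–12:20, 12:30–15:00, 16:40–20:30.
Ximena ∩ Oksana: 12:00–12:10, 12:50–14:10, 14:20–15:00, 16:40–19:20.
Ximena ∩ Oksana ∩ Isla: 12:00–12:10, 12:50–14:10, 14:20–15:00, 16:40–16:50.
Ximena ∩ Oksana ∩ Isla ∩ Elena: 12:00–12:10, 12:50–13:30, 16:40–16:50.
Ximena ∩ Oksana ∩ Isla ∩ Elena ∩ Zheng: 13:10–13:30, 16:40–16:50.
Common window lengths: 20, 10 min; longest is 20.

20 minutes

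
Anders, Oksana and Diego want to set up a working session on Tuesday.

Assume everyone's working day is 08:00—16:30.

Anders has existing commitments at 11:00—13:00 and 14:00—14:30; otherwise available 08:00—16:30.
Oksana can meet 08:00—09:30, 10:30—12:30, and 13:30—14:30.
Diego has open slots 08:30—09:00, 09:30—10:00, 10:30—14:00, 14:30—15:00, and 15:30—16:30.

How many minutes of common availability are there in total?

90 minutes

Anders free within 08:00–16:30: 08:00–11:00, 13:00–14:00, 14:30–16:30.
Anders ∩ Oksana: 08:00–09:30, 10:30–11:00, 13:30–14:00.
Anders ∩ Oksana ∩ Diego: 08:30–09:00, 10:30–11:00, 13:30–14:00.
Total common minutes: 30 + 30 + 30 = 90.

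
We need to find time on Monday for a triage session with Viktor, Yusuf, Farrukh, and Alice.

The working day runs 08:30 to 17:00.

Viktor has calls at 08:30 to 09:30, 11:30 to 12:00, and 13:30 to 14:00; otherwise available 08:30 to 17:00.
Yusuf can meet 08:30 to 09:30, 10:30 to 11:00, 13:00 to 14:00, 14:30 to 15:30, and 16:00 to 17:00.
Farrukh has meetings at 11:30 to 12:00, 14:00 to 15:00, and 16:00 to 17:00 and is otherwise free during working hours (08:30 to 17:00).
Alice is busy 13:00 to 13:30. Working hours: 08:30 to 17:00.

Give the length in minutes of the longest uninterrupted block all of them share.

Viktor free within 08:30–17:00: 09:30–11:30, 12:00–13:30, 14:00–17:00.
Farrukh free within 08:30–17:00: 08:30–11:30, 12:00–14:00, 15:00–16:00.
Alice free within 08:30–17:00: 08:30–13:00, 13:30–17:00.
Viktor ∩ Yusuf: 10:30–11:00, 13:00–13:30, 14:30–15:30, 16:00–17:00.
Viktor ∩ Yusuf ∩ Farrukh: 10:30–11:00, 13:00–13:30, 15:00–15:30.
Viktor ∩ Yusuf ∩ Farrukh ∩ Alice: 10:30–11:00, 15:00–15:30.
Common window lengths: 30, 30 min; longest is 30.

30 minutes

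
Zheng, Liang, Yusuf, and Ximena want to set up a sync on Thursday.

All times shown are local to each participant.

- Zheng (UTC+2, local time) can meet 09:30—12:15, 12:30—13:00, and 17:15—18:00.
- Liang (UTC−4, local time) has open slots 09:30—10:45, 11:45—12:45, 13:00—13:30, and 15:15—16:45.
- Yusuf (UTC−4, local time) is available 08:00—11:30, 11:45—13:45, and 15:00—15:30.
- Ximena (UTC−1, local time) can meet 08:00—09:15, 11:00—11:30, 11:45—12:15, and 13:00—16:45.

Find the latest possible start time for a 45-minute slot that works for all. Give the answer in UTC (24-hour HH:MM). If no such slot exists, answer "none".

none

Zheng → UTC: 07:30–10:15, 10:30–11:00, 15:15–16:00.
Liang → UTC: 13:30–14:45, 15:45–16:45, 17:00–17:30, 19:15–20:45.
Yusuf → UTC: 12:00–15:30, 15:45–17:45, 19:00–19:30.
Ximena → UTC: 09:00–10:15, 12:00–12:30, 12:45–13:15, 14:00–17:45.
Zheng ∩ Liang: 15:45–16:00.
Zheng ∩ Liang ∩ Yusuf: 15:45–16:00.
Zheng ∩ Liang ∩ Yusuf ∩ Ximena: 15:45–16:00.
Windows ≥ 45 min: (none).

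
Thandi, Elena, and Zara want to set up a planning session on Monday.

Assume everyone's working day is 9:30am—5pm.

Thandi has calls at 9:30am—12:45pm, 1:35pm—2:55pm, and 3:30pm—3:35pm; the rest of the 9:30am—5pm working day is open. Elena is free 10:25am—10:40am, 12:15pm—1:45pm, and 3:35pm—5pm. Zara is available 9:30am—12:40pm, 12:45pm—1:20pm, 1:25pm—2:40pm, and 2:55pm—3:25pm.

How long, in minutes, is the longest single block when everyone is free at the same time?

35 minutes

Thandi free within 09:30–17:00: 12:45–13:35, 14:55–15:30, 15:35–17:00.
Thandi ∩ Elena: 12:45–13:35, 15:35–17:00.
Thandi ∩ Elena ∩ Zara: 12:45–13:20, 13:25–13:35.
Common window lengths: 35, 10 min; longest is 35.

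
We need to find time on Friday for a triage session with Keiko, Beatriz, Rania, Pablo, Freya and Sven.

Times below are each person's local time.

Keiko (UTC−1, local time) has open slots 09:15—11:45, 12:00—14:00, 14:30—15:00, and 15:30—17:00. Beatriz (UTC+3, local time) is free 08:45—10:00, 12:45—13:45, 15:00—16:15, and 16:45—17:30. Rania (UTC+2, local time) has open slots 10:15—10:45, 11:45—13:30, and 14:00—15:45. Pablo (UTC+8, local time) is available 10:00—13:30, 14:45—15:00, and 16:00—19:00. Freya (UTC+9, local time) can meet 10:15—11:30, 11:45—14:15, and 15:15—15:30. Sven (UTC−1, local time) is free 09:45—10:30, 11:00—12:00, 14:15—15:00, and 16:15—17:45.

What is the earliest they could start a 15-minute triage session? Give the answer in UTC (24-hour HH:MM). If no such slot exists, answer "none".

none

Keiko → UTC: 10:15–12:45, 13:00–15:00, 15:30–16:00, 16:30–18:00.
Beatriz → UTC: 05:45–07:00, 09:45–10:45, 12:00–13:15, 13:45–14:30.
Rania → UTC: 08:15–08:45, 09:45–11:30, 12:00–13:45.
Pablo → UTC: 02:00–05:30, 06:45–07:00, 08:00–11:00.
Freya → UTC: 01:15–02:30, 02:45–05:15, 06:15–06:30.
Sven → UTC: 10:45–11:30, 12:00–13:00, 15:15–16:00, 17:15–18:45.
Keiko ∩ Beatriz: 10:15–10:45, 12:00–12:45, 13:00–13:15, 13:45–14:30.
Keiko ∩ Beatriz ∩ Rania: 10:15–10:45, 12:00–12:45, 13:00–13:15.
Keiko ∩ Beatriz ∩ Rania ∩ Pablo: 10:15–10:45.
Keiko ∩ Beatriz ∩ Rania ∩ Pablo ∩ Freya: (none).
Keiko ∩ Beatriz ∩ Rania ∩ Pablo ∩ Freya ∩ Sven: (none).
Windows ≥ 15 min: (none).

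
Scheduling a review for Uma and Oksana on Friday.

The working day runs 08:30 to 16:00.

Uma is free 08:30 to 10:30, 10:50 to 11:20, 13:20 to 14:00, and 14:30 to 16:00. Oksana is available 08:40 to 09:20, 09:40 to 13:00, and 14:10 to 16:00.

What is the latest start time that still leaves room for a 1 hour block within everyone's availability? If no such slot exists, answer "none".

Uma ∩ Oksana: 08:40–09:20, 09:40–10:30, 10:50–11:20, 14:30–16:00.
Windows ≥ 60 min: 14:30–16:00.
Latest start in the last window 14:30–16:00 is 16:00 − 60 min = 15:00.

15:00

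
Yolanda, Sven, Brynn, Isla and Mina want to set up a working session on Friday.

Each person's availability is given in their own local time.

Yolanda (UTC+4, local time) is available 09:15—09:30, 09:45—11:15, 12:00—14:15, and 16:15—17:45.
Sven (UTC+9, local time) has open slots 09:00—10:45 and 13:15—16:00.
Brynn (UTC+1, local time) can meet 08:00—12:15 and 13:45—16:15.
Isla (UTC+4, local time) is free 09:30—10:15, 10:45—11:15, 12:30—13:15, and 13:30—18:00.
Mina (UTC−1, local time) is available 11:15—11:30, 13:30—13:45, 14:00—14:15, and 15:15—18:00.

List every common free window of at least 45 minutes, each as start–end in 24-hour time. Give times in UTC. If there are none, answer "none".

Yolanda → UTC: 05:15–05:30, 05:45–07:15, 08:00–10:15, 12:15–13:45.
Sven → UTC: 00:00–01:45, 04:15–07:00.
Brynn → UTC: 07:00–11:15, 12:45–15:15.
Isla → UTC: 05:30–06:15, 06:45–07:15, 08:30–09:15, 09:30–14:00.
Mina → UTC: 12:15–12:30, 14:30–14:45, 15:00–15:15, 16:15–19:00.
Yolanda ∩ Sven: 05:15–05:30, 05:45–07:00.
Yolanda ∩ Sven ∩ Brynn: (none).
Yolanda ∩ Sven ∩ Brynn ∩ Isla: (none).
Yolanda ∩ Sven ∩ Brynn ∩ Isla ∩ Mina: (none).
Windows ≥ 45 min: (none).

none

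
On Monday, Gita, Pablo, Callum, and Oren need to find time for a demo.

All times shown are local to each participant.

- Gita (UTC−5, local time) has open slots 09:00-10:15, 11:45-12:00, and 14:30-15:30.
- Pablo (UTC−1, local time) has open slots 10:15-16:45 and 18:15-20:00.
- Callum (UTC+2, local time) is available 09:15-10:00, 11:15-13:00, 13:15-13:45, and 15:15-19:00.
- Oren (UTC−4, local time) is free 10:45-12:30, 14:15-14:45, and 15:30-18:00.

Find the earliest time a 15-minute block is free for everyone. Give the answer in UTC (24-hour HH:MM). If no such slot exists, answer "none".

14:45

Gita → UTC: 14:00–15:15, 16:45–17:00, 19:30–20:30.
Pablo → UTC: 11:15–17:45, 19:15–21:00.
Callum → UTC: 07:15–08:00, 09:15–11:00, 11:15–11:45, 13:15–17:00.
Oren → UTC: 14:45–16:30, 18:15–18:45, 19:30–22:00.
Gita ∩ Pablo: 14:00–15:15, 16:45–17:00, 19:30–20:30.
Gita ∩ Pablo ∩ Callum: 14:00–15:15, 16:45–17:00.
Gita ∩ Pablo ∩ Callum ∩ Oren: 14:45–15:15.
Windows ≥ 15 min: 14:45–15:15.
Earliest such window starts at 14:45.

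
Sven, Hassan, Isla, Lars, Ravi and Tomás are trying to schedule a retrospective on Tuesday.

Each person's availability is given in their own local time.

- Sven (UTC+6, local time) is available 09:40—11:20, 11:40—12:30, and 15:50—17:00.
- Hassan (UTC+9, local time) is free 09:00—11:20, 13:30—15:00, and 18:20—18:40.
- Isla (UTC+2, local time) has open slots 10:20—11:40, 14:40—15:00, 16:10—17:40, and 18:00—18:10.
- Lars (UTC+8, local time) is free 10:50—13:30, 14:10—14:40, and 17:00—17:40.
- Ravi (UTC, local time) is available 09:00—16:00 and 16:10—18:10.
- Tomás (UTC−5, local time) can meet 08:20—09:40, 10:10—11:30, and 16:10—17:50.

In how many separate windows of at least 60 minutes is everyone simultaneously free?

0

Sven → UTC: 03:40–05:20, 05:40–06:30, 09:50–11:00.
Hassan → UTC: 00:00–02:20, 04:30–06:00, 09:20–09:40.
Isla → UTC: 08:20–09:40, 12:40–13:00, 14:10–15:40, 16:00–16:10.
Lars → UTC: 02:50–05:30, 06:10–06:40, 09:00–09:40.
Ravi → UTC: 09:00–16:00, 16:10–18:10.
Tomás → UTC: 13:20–14:40, 15:10–16:30, 21:10–22:50.
Sven ∩ Hassan: 04:30–05:20, 05:40–06:00.
Sven ∩ Hassan ∩ Isla: (none).
Sven ∩ Hassan ∩ Isla ∩ Lars: (none).
Sven ∩ Hassan ∩ Isla ∩ Lars ∩ Ravi: (none).
Sven ∩ Hassan ∩ Isla ∩ Lars ∩ Ravi ∩ Tomás: (none).
Windows ≥ 60 min: (none).
That's 0 windows.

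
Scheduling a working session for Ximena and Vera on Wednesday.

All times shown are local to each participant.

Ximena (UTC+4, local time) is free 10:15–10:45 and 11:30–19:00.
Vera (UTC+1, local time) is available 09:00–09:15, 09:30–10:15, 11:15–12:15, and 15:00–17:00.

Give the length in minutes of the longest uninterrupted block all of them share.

60 minutes

Ximena → UTC: 06:15–06:45, 07:30–15:00.
Vera → UTC: 08:00–08:15, 08:30–09:15, 10:15–11:15, 14:00–16:00.
Ximena ∩ Vera: 08:00–08:15, 08:30–09:15, 10:15–11:15, 14:00–15:00.
Common window lengths: 15, 45, 60, 60 min; longest is 60.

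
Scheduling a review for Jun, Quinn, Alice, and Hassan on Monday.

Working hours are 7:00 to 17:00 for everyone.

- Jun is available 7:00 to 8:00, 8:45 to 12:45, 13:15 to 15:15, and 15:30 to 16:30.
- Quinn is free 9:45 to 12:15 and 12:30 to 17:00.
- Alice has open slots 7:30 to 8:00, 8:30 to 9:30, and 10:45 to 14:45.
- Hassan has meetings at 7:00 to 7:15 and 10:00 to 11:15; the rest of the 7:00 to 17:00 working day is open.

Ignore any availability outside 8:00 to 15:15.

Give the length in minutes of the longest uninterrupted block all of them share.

Hassan free within 07:00–17:00: 07:15–10:00, 11:15–17:00.
Jun ∩ Quinn: 09:45–12:15, 12:30–12:45, 13:15–15:15, 15:30–16:30.
Jun ∩ Quinn ∩ Alice: 10:45–12:15, 12:30–12:45, 13:15–14:45.
Jun ∩ Quinn ∩ Alice ∩ Hassan: 11:15–12:15, 12:30–12:45, 13:15–14:45.
Restricted to 08:00–15:15: 11:15–12:15, 12:30–12:45, 13:15–14:45.
Common window lengths: 60, 15, 90 min; longest is 90.

90 minutes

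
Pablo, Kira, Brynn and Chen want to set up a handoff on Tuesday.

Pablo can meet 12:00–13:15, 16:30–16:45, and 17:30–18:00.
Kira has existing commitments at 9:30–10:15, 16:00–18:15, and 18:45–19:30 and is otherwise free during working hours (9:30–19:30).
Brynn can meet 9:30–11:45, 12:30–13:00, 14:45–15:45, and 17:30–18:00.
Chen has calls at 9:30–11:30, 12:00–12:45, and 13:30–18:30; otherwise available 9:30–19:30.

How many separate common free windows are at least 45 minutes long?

Kira free within 09:30–19:30: 10:15–16:00, 18:15–18:45.
Chen free within 09:30–19:30: 11:30–12:00, 12:45–13:30, 18:30–19:30.
Pablo ∩ Kira: 12:00–13:15.
Pablo ∩ Kira ∩ Brynn: 12:30–13:00.
Pablo ∩ Kira ∩ Brynn ∩ Chen: 12:45–13:00.
Windows ≥ 45 min: (none).
That's 0 windows.

0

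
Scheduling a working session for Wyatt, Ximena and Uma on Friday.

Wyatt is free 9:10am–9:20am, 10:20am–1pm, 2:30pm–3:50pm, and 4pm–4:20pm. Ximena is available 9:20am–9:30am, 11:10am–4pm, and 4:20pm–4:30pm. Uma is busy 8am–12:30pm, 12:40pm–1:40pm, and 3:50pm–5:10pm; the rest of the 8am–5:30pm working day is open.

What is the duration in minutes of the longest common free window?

Uma free within 08:00–17:30: 12:30–12:40, 13:40–15:50, 17:10–17:30.
Wyatt ∩ Ximena: 11:10–13:00, 14:30–15:50.
Wyatt ∩ Ximena ∩ Uma: 12:30–12:40, 14:30–15:50.
Common window lengths: 10, 80 min; longest is 80.

80 minutes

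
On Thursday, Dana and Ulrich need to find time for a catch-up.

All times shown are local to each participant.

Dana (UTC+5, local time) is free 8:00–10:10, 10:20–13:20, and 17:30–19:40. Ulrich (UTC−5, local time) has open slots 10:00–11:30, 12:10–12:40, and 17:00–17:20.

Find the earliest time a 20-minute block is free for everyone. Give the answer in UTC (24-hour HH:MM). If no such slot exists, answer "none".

Dana → UTC: 03:00–05:10, 05:20–08:20, 12:30–14:40.
Ulrich → UTC: 15:00–16:30, 17:10–17:40, 22:00–22:20.
Dana ∩ Ulrich: (none).
Windows ≥ 20 min: (none).

none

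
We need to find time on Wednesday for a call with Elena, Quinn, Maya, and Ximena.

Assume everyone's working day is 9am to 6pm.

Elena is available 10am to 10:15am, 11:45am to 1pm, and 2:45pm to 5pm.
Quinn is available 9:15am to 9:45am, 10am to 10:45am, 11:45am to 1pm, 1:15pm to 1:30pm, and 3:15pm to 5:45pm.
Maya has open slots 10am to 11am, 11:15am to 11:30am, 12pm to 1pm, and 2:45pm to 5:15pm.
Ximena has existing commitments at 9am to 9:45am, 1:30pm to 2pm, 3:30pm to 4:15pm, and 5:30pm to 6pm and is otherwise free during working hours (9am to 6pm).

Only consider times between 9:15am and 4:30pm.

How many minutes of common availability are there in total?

105 minutes

Ximena free within 09:00–18:00: 09:45–13:30, 14:00–15:30, 16:15–17:30.
Elena ∩ Quinn: 10:00–10:15, 11:45–13:00, 15:15–17:00.
Elena ∩ Quinn ∩ Maya: 10:00–10:15, 12:00–13:00, 15:15–17:00.
Elena ∩ Quinn ∩ Maya ∩ Ximena: 10:00–10:15, 12:00–13:00, 15:15–15:30, 16:15–17:00.
Restricted to 09:15–16:30: 10:00–10:15, 12:00–13:00, 15:15–15:30, 16:15–16:30.
Total common minutes: 15 + 60 + 15 + 15 = 105.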